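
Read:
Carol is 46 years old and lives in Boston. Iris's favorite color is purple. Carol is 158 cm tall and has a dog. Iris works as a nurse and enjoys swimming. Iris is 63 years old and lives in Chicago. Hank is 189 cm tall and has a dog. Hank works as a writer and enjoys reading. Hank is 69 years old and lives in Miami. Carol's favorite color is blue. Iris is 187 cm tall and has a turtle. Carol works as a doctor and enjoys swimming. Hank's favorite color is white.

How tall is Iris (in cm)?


Iris is 187 cm tall

187


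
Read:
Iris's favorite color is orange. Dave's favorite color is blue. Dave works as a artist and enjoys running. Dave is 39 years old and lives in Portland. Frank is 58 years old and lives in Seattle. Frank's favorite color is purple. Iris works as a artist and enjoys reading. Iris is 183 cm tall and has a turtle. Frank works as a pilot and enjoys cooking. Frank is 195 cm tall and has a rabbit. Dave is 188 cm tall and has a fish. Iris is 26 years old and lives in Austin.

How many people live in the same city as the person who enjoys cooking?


Person with hobby cooking is Frank, city Seattle. Count = 1

1


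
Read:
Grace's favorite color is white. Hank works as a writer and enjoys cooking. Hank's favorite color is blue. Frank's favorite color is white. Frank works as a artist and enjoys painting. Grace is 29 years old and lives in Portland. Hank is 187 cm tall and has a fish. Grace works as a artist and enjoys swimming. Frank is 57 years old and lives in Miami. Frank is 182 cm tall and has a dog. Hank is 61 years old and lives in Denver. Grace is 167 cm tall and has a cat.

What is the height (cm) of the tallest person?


Tallest: Hank at 187 cm

187


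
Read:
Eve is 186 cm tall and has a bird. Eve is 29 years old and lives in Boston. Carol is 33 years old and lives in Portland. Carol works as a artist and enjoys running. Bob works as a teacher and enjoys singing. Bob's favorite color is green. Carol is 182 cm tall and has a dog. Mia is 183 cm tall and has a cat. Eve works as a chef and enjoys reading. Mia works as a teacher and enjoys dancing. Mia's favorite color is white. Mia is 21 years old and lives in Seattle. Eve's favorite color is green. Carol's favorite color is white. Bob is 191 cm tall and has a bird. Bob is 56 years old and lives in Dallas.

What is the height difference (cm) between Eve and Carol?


|186 - 182| = 4

4


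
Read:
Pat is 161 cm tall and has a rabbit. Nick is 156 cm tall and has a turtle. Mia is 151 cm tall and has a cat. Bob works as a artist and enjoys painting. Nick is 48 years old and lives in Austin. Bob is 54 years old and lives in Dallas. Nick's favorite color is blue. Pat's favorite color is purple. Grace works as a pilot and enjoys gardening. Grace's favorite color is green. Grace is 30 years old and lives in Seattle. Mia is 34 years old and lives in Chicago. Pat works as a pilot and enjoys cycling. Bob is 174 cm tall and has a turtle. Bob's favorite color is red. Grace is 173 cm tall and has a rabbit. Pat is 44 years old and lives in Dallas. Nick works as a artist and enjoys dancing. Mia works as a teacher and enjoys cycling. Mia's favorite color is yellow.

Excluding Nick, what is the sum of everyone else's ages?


Sum (excluding Nick): 162

162


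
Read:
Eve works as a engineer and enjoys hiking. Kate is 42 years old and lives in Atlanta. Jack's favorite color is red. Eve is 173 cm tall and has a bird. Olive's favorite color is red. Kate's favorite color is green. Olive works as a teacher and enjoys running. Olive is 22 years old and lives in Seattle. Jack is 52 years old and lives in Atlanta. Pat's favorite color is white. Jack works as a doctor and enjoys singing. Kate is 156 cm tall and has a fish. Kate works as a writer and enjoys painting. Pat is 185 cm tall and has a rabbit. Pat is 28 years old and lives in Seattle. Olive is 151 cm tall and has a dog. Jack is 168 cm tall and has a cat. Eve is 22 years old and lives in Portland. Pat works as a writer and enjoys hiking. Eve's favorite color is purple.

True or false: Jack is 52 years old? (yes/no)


Jack is actually 52. yes

yes


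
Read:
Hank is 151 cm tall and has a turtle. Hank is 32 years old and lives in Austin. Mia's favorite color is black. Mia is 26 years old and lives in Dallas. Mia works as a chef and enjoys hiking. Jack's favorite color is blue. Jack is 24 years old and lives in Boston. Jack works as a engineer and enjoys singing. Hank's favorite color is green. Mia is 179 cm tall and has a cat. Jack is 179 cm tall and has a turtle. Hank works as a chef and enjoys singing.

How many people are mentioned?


People: Jack, Mia, Hank. Count = 3

3


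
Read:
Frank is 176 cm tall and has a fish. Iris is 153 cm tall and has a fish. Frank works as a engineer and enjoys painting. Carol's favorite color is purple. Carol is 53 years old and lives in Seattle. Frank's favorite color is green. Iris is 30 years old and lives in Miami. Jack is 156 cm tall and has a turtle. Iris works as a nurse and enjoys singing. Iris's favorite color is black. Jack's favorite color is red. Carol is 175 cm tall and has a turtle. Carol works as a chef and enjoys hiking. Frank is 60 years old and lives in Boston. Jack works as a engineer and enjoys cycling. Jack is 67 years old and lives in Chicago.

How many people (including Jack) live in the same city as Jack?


Jack lives in Chicago. Count = 1

1


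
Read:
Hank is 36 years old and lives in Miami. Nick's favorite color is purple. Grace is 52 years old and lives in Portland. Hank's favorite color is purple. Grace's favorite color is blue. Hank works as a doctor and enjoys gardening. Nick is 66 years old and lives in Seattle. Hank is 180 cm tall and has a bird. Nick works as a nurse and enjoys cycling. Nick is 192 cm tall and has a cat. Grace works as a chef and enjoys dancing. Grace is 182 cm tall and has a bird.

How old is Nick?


Nick is 66 years old

66


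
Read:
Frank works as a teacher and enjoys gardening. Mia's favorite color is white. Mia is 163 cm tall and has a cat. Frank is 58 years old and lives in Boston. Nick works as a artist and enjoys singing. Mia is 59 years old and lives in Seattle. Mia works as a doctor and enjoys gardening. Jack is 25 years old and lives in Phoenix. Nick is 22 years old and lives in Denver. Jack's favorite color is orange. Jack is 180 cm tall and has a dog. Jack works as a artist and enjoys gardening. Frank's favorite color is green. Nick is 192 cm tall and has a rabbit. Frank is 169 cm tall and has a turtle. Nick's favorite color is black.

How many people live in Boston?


Count in Boston: 1

1


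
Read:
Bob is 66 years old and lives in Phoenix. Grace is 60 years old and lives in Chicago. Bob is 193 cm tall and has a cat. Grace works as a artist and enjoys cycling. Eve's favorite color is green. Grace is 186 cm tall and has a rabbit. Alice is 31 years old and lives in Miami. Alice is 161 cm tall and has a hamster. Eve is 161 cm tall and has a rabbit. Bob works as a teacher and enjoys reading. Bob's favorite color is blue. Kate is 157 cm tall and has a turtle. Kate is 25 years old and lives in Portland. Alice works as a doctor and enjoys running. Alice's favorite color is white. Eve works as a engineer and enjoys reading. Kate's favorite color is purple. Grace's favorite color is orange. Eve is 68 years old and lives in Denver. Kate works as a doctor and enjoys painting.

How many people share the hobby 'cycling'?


Count: 1

1


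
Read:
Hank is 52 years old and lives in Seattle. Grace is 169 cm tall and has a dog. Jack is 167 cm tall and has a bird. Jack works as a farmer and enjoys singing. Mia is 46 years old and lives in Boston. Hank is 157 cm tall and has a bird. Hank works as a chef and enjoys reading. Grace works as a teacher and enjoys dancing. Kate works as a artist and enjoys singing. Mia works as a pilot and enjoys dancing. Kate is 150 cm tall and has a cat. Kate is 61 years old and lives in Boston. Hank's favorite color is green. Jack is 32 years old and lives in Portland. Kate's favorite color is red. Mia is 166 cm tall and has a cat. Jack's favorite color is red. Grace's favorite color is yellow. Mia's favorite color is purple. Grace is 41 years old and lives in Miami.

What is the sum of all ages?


46+32+61+41+52 = 232

232


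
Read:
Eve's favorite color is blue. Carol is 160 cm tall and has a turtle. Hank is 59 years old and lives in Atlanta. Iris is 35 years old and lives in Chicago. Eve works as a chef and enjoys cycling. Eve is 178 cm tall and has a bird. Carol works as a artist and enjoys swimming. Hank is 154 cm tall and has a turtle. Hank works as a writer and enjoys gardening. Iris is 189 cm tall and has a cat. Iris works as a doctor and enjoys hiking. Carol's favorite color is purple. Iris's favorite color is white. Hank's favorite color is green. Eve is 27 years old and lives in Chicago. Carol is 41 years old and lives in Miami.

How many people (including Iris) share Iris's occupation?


Iris is a doctor. Count = 1

1


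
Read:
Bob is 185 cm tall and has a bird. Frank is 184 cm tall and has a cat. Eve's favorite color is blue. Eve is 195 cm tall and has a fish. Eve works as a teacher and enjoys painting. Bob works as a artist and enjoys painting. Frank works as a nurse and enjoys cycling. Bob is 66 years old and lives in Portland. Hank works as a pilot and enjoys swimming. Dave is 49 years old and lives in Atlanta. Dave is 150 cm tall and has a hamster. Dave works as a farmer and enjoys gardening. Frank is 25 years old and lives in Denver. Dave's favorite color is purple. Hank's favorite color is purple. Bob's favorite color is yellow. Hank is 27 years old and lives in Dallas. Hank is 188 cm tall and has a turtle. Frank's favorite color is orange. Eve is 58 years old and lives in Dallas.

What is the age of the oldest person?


Oldest: Bob at 66

66


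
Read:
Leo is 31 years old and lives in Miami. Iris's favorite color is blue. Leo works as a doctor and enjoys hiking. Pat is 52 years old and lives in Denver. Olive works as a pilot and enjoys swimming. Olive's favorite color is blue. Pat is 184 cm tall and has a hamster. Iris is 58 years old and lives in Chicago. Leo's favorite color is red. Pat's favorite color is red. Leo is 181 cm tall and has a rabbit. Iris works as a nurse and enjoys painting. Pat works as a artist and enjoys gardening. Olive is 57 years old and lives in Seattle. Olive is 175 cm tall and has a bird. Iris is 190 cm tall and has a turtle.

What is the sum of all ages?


52+58+31+57 = 198

198


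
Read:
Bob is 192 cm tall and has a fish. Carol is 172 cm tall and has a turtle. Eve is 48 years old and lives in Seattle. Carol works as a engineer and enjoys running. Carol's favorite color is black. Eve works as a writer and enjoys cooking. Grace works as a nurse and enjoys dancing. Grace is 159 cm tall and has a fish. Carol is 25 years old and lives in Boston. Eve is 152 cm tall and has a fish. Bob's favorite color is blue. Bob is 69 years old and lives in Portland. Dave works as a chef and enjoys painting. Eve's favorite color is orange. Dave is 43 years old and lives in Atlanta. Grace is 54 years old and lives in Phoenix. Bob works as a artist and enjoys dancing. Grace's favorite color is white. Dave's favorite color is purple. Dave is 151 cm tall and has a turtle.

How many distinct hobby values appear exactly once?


Unique hobby values: 3

3


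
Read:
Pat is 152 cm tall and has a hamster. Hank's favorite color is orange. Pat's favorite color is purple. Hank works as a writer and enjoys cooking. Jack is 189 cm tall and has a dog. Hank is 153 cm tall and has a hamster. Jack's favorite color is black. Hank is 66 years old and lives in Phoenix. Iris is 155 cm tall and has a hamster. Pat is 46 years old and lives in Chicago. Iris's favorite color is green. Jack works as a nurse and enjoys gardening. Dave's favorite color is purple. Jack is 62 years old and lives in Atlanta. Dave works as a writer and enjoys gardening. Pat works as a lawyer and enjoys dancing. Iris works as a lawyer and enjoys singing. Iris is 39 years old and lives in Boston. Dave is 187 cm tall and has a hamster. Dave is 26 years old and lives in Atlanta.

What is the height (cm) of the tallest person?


Tallest: Jack at 189 cm

189


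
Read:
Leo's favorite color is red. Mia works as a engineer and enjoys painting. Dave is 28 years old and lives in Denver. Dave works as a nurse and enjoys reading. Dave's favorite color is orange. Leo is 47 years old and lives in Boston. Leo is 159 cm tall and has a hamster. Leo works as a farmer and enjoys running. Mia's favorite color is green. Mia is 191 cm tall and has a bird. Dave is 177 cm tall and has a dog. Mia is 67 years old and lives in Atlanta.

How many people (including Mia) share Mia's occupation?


Mia is a engineer. Count = 1

1


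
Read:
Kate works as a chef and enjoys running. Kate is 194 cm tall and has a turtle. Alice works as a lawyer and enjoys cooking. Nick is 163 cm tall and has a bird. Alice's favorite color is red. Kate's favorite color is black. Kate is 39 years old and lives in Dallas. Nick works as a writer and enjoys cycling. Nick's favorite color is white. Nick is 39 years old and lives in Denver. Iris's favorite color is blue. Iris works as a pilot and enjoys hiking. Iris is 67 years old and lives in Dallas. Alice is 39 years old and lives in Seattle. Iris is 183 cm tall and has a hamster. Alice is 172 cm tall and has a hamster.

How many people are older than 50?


Filter: 1

1


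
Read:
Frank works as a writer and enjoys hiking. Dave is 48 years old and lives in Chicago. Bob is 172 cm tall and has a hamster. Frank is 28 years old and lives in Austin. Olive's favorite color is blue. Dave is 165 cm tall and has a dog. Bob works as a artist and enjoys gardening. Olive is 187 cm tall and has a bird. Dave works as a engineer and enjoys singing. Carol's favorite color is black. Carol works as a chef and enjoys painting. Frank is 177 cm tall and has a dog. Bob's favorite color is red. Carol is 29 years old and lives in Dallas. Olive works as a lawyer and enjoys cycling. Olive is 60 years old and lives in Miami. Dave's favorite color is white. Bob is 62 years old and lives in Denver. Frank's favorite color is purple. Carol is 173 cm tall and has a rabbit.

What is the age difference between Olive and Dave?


|60 - 48| = 12

12


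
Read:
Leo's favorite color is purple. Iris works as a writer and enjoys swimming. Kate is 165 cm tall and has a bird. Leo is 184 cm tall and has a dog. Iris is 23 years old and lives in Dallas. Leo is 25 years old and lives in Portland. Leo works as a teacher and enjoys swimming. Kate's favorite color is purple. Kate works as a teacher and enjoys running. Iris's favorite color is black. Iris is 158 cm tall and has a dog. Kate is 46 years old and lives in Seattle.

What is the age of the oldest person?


Oldest: Kate at 46

46


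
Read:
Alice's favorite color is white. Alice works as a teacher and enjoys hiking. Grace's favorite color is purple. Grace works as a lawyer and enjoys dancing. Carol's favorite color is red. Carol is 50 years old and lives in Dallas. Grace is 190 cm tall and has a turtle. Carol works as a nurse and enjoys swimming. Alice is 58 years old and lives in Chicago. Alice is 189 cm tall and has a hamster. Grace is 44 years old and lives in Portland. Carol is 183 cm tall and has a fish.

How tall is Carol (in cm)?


Carol is 183 cm tall

183


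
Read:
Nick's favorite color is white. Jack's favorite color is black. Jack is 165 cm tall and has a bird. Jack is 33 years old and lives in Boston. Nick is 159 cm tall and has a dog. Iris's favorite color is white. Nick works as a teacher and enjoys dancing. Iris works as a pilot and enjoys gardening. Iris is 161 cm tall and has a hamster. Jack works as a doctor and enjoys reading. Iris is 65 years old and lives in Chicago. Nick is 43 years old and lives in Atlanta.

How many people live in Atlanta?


Count in Atlanta: 1

1


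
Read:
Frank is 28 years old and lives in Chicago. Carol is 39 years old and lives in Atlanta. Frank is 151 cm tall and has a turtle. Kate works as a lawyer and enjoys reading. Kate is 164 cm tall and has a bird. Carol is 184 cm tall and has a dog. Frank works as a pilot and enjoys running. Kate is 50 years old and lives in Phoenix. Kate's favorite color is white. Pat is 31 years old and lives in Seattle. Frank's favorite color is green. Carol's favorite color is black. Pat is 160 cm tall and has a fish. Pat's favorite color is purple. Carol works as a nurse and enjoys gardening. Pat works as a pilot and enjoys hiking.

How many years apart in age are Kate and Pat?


50 vs 31, diff = 19

19


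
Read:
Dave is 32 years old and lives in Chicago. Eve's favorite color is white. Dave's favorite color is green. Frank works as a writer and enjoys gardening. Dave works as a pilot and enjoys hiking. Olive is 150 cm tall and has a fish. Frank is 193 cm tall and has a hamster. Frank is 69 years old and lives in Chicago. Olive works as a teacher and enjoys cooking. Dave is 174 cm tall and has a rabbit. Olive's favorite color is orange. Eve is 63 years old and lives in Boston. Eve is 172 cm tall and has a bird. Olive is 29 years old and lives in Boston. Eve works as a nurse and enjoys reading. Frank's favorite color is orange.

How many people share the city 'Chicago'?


Count: 2

2


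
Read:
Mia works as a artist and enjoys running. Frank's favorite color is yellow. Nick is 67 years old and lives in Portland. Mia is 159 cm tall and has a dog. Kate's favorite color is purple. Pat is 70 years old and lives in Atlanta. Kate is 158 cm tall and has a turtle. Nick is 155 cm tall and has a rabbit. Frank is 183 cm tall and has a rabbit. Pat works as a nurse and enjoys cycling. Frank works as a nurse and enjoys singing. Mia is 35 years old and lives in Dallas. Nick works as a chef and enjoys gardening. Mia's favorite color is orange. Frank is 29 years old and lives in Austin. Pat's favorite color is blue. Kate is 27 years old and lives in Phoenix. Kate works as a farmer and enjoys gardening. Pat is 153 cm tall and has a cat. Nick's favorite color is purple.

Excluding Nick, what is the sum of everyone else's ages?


Sum (excluding Nick): 161

161


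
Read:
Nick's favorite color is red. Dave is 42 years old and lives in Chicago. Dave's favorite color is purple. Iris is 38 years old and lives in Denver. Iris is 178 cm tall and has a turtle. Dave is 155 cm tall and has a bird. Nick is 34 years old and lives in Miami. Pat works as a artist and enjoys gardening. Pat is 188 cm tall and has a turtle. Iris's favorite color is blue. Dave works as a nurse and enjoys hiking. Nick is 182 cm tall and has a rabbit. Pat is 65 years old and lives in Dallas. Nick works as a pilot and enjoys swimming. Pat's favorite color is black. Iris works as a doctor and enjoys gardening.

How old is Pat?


Pat is 65 years old

65


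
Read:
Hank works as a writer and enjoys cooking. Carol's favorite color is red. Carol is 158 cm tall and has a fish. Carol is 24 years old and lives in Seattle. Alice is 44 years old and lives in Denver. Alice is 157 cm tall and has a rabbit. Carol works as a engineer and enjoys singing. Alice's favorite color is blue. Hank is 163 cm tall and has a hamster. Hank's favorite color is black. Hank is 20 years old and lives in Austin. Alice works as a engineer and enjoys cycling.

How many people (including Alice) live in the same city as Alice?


Alice lives in Denver. Count = 1

1


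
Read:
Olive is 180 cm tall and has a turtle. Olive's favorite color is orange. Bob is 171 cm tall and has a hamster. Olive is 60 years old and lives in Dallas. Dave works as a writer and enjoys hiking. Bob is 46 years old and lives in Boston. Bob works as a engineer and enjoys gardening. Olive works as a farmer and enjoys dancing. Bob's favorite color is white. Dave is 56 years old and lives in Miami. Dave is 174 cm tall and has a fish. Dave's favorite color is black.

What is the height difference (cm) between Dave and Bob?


|174 - 171| = 3

3


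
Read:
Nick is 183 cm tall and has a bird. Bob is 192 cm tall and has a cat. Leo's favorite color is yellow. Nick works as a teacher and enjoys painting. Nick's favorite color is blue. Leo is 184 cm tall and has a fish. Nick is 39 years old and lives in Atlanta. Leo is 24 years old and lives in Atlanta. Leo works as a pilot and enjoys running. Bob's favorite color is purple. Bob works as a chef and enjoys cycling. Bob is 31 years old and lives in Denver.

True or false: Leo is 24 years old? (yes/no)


Leo is actually 24. yes

yes


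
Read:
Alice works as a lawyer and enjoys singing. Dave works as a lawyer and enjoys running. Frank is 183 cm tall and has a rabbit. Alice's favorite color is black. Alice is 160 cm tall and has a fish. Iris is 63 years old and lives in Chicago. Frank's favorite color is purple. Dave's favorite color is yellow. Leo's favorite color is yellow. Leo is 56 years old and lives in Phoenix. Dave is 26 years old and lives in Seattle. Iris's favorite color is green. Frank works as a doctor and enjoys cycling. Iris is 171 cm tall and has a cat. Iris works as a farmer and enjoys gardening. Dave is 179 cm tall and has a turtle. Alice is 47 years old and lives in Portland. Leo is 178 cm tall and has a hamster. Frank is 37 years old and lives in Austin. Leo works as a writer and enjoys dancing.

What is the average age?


Sum=229, n=5, avg=45.8

45.8


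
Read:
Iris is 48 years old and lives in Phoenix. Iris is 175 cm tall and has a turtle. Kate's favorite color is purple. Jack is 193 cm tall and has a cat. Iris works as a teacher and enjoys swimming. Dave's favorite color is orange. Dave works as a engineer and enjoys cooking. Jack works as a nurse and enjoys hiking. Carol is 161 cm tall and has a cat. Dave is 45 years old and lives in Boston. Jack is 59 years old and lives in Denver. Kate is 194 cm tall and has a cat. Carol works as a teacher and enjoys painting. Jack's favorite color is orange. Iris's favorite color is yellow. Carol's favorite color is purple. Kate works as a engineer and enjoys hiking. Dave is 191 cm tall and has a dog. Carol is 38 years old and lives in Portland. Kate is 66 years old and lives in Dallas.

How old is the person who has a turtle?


Person with turtle is Iris, age 48

48


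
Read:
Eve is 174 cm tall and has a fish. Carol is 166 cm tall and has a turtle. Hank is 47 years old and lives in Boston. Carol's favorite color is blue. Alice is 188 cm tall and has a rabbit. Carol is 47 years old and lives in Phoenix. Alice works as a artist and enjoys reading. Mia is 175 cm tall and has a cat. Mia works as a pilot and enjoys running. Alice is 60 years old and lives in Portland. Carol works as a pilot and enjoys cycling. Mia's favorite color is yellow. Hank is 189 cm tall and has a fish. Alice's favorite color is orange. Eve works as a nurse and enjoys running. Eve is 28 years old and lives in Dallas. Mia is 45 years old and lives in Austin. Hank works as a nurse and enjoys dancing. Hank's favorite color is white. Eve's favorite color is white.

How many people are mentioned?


People: Eve, Carol, Hank, Alice, Mia. Count = 5

5


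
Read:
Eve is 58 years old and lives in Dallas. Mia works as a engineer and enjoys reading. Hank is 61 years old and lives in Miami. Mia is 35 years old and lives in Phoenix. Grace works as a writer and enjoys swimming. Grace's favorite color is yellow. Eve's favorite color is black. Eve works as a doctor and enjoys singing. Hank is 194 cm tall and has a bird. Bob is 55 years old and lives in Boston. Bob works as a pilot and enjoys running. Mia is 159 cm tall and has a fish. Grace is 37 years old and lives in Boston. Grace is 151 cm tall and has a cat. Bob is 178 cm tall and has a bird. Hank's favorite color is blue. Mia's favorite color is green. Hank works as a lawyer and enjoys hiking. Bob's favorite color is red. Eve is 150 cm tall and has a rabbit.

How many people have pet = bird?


Count: 2

2


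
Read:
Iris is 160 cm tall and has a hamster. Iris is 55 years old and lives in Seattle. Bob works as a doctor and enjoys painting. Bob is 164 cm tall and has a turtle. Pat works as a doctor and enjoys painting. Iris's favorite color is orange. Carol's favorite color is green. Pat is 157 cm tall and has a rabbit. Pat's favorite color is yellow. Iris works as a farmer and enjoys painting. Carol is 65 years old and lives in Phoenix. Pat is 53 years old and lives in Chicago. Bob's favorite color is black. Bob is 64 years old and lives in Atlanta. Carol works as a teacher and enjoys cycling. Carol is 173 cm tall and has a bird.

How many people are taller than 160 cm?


Taller than 160: 2

2


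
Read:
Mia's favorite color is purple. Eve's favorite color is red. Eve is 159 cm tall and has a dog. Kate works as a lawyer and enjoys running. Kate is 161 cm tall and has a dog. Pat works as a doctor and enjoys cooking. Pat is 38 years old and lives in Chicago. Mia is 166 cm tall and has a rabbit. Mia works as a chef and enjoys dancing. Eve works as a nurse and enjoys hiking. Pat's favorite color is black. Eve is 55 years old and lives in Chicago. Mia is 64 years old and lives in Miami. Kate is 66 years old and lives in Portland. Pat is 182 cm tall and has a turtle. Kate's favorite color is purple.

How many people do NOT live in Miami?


Not in Miami: 3

3


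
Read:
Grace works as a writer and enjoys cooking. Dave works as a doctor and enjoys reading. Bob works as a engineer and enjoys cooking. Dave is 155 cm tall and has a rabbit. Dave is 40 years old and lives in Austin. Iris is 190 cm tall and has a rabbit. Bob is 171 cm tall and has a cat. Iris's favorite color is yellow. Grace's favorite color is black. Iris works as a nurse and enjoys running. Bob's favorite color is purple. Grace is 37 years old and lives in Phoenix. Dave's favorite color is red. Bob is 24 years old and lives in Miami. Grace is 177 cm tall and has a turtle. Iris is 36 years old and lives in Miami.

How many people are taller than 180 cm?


Taller than 180: 1

1


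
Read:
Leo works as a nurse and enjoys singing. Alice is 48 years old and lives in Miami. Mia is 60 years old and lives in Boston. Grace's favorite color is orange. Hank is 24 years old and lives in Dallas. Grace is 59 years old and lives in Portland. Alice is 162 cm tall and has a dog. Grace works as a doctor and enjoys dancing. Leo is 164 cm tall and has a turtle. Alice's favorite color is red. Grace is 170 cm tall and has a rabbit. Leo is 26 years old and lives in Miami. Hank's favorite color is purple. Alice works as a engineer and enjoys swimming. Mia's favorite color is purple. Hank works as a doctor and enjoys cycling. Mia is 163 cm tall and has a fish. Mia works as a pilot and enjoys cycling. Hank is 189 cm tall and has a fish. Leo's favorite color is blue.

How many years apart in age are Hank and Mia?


24 vs 60, diff = 36

36


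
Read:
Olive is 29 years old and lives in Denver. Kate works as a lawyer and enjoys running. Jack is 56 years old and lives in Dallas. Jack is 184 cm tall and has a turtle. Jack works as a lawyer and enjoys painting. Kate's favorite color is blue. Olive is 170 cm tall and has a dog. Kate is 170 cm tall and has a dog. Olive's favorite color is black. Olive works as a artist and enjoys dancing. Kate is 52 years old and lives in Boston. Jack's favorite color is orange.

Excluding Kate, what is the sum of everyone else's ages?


Sum (excluding Kate): 85

85


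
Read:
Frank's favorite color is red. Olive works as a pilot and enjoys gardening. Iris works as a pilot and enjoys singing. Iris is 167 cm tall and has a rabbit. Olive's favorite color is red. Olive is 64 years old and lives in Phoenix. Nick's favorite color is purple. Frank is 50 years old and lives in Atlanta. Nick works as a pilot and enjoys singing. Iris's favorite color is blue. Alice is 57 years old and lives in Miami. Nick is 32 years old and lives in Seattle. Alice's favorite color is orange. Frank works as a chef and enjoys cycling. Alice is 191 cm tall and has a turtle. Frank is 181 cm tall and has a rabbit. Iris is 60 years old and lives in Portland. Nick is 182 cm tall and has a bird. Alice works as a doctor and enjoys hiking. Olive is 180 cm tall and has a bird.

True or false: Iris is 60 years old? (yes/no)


Iris is actually 60. yes

yes


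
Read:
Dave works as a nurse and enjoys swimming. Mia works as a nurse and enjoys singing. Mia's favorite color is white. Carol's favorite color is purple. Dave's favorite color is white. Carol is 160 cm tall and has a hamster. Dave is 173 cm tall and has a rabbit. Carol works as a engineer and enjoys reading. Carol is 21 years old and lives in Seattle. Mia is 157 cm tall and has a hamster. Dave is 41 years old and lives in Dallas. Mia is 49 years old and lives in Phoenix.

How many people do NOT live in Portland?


Not in Portland: 3

3


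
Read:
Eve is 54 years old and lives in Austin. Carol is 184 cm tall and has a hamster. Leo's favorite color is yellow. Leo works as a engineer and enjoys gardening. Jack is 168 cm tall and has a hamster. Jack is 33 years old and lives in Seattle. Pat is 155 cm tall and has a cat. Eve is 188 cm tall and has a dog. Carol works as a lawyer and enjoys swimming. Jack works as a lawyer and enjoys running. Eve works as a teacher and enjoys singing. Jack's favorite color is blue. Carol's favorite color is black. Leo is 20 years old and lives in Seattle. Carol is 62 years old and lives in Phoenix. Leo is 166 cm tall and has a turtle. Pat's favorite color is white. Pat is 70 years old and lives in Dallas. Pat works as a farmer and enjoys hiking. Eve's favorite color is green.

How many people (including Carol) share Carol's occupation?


Carol is a lawyer. Count = 2

2


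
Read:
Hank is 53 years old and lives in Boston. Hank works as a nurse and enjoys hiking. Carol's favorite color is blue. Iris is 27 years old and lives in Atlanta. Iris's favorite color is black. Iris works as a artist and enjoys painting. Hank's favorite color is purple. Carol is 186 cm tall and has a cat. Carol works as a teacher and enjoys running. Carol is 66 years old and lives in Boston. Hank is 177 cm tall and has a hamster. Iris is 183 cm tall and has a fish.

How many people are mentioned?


People: Carol, Hank, Iris. Count = 3

3


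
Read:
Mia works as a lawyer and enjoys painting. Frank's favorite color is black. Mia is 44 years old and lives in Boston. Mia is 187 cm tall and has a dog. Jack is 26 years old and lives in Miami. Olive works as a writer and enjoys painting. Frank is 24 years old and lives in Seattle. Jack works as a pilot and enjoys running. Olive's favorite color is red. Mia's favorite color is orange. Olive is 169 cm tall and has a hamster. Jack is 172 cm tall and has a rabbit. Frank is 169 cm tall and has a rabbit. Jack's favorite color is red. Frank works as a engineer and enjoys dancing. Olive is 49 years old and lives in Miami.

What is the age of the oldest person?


Oldest: Olive at 49

49


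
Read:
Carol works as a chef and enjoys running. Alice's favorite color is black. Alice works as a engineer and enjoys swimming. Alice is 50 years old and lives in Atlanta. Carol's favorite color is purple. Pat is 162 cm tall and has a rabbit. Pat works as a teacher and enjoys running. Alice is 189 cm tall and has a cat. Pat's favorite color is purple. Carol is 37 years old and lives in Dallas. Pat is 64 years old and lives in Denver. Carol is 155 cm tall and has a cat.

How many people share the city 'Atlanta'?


Count: 1

1


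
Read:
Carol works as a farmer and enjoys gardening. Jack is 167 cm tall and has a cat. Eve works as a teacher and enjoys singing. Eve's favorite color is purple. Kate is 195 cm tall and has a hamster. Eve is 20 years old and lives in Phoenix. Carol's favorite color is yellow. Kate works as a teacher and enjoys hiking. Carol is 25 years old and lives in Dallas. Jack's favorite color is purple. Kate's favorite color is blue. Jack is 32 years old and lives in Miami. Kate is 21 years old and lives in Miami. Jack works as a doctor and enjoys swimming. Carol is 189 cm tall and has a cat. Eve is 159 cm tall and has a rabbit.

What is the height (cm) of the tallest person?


Tallest: Kate at 195 cm

195


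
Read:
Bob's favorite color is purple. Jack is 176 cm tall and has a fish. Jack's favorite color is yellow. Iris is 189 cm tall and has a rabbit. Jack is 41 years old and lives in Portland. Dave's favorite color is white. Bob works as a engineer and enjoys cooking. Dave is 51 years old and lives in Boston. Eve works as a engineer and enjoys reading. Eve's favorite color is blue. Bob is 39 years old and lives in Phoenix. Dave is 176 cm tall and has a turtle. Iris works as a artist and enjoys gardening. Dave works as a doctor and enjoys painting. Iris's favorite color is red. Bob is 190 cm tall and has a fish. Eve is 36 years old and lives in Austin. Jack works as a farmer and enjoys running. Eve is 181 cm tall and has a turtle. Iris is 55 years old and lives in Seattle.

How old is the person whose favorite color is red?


Person with favorite color=red is Iris, age 55

55


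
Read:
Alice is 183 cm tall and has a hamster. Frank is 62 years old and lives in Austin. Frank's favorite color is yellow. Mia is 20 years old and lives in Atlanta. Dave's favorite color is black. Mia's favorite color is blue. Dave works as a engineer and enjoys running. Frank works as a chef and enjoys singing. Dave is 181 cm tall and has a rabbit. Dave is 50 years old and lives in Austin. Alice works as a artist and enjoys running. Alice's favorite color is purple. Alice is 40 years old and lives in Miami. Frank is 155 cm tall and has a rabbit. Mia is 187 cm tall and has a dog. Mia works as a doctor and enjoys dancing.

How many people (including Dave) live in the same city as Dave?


Dave lives in Austin. Count = 2

2


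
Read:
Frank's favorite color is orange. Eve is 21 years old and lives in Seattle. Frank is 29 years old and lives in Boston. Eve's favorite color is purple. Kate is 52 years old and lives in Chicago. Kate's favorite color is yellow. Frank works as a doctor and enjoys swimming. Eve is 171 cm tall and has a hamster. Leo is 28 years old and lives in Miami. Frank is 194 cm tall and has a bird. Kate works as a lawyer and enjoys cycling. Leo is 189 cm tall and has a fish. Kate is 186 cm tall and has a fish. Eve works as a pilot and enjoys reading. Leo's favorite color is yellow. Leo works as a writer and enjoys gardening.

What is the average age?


Sum=130, n=4, avg=32.5

32.5


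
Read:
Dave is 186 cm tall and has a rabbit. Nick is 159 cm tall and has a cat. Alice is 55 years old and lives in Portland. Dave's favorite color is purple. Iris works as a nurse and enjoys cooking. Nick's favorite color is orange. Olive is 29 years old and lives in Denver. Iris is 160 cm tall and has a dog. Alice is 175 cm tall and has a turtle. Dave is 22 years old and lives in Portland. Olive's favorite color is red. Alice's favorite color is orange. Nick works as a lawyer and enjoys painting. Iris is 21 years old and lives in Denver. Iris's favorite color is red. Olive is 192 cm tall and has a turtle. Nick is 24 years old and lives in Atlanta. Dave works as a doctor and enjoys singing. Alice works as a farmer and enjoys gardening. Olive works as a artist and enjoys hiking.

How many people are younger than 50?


Filter: 4

4


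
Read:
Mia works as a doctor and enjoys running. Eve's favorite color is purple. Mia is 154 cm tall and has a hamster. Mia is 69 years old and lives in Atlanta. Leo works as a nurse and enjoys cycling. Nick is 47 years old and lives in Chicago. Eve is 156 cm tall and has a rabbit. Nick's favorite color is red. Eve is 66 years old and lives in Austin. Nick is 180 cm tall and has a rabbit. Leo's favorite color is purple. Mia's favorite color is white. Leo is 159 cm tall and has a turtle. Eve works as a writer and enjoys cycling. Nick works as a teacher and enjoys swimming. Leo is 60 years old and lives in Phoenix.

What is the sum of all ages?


47+60+66+69 = 242

242


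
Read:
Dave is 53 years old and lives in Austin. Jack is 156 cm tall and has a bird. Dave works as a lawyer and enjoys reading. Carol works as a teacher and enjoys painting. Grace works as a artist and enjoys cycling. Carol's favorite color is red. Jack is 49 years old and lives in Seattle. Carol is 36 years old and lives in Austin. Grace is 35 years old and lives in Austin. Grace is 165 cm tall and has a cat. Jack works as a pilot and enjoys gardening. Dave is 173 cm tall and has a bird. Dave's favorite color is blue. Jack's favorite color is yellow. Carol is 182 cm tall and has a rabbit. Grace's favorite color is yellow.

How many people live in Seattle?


Count in Seattle: 1

1


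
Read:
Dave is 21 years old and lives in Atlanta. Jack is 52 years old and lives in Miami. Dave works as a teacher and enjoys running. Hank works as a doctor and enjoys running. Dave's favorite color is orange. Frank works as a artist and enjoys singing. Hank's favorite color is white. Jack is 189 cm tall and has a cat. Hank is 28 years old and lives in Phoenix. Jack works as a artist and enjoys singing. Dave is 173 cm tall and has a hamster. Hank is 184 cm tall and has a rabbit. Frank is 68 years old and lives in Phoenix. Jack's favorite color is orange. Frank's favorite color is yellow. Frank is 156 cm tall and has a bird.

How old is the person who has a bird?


Person with bird is Frank, age 68

68


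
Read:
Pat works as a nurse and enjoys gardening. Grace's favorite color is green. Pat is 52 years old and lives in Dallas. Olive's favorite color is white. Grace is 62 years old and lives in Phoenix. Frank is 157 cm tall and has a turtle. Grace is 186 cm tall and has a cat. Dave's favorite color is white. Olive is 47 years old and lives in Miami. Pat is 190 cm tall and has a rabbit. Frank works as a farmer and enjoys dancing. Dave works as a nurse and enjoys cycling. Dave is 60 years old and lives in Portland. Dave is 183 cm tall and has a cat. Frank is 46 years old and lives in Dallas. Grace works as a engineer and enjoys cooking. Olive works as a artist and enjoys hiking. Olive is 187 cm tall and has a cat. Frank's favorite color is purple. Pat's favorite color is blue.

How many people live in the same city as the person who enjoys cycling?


Person with hobby cycling is Dave, city Portland. Count = 1

1


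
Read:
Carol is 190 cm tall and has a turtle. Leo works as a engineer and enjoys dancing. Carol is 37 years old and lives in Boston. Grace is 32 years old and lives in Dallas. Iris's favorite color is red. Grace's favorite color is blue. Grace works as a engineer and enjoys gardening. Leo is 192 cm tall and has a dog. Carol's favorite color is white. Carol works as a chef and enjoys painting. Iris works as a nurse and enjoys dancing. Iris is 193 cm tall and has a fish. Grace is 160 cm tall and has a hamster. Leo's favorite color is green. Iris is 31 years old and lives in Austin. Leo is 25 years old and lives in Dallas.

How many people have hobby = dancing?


Count: 2

2


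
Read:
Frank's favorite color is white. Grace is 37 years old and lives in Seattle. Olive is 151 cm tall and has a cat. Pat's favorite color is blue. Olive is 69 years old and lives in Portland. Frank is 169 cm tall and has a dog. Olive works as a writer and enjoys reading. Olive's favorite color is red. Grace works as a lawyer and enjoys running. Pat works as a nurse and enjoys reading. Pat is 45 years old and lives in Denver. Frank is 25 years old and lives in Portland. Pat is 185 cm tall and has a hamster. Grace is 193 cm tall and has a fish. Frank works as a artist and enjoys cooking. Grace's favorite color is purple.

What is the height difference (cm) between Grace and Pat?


|193 - 185| = 8

8


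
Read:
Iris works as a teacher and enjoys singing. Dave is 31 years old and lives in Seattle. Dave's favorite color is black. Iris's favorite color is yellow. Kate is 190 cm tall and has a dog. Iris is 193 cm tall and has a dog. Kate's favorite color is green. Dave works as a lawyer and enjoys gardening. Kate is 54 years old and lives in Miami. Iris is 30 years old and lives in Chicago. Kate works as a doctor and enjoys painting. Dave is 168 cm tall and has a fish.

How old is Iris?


Iris is 30 years old

30
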